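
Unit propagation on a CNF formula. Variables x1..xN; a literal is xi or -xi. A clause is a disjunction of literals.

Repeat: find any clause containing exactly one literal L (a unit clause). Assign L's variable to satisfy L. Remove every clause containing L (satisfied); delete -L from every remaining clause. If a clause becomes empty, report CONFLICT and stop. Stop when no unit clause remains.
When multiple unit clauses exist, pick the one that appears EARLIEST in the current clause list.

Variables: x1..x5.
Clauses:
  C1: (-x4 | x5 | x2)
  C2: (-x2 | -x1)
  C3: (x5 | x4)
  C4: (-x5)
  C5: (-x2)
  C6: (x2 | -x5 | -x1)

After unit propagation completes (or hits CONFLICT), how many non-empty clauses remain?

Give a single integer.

unit clause [-5] forces x5=F; simplify:
  drop 5 from [-4, 5, 2] -> [-4, 2]
  drop 5 from [5, 4] -> [4]
  satisfied 2 clause(s); 4 remain; assigned so far: [5]
unit clause [4] forces x4=T; simplify:
  drop -4 from [-4, 2] -> [2]
  satisfied 1 clause(s); 3 remain; assigned so far: [4, 5]
unit clause [2] forces x2=T; simplify:
  drop -2 from [-2, -1] -> [-1]
  drop -2 from [-2] -> [] (empty!)
  satisfied 1 clause(s); 2 remain; assigned so far: [2, 4, 5]
CONFLICT (empty clause)

Answer: 1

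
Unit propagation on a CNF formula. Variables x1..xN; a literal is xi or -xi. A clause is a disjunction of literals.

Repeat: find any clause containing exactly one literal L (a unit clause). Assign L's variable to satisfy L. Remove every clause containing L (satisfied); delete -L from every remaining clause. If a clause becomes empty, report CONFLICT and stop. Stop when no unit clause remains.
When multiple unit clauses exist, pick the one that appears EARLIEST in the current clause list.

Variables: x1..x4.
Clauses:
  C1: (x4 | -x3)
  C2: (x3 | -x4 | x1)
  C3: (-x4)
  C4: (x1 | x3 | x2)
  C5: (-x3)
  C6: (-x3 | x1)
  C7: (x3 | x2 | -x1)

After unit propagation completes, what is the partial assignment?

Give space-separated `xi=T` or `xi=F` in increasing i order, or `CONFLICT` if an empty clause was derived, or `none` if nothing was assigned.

unit clause [-4] forces x4=F; simplify:
  drop 4 from [4, -3] -> [-3]
  satisfied 2 clause(s); 5 remain; assigned so far: [4]
unit clause [-3] forces x3=F; simplify:
  drop 3 from [1, 3, 2] -> [1, 2]
  drop 3 from [3, 2, -1] -> [2, -1]
  satisfied 3 clause(s); 2 remain; assigned so far: [3, 4]

Answer: x3=F x4=F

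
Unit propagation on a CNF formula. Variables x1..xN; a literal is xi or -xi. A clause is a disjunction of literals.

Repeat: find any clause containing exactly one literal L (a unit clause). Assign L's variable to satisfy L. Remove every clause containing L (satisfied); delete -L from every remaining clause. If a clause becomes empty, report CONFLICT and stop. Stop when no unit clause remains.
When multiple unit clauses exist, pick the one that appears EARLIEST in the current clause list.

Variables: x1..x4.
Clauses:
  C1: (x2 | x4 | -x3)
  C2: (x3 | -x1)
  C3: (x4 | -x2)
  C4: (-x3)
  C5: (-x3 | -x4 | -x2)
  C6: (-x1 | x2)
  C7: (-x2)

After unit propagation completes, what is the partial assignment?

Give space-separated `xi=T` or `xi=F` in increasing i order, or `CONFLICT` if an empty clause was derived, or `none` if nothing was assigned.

Answer: x1=F x2=F x3=F

Derivation:
unit clause [-3] forces x3=F; simplify:
  drop 3 from [3, -1] -> [-1]
  satisfied 3 clause(s); 4 remain; assigned so far: [3]
unit clause [-1] forces x1=F; simplify:
  satisfied 2 clause(s); 2 remain; assigned so far: [1, 3]
unit clause [-2] forces x2=F; simplify:
  satisfied 2 clause(s); 0 remain; assigned so far: [1, 2, 3]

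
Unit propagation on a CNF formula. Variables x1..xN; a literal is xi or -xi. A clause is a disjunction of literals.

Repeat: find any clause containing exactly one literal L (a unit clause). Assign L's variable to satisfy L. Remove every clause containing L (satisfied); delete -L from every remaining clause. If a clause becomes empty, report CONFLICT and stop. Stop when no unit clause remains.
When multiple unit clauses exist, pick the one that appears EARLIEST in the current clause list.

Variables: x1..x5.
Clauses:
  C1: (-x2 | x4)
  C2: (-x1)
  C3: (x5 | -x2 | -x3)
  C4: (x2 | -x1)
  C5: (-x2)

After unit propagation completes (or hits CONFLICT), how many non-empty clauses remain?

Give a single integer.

unit clause [-1] forces x1=F; simplify:
  satisfied 2 clause(s); 3 remain; assigned so far: [1]
unit clause [-2] forces x2=F; simplify:
  satisfied 3 clause(s); 0 remain; assigned so far: [1, 2]

Answer: 0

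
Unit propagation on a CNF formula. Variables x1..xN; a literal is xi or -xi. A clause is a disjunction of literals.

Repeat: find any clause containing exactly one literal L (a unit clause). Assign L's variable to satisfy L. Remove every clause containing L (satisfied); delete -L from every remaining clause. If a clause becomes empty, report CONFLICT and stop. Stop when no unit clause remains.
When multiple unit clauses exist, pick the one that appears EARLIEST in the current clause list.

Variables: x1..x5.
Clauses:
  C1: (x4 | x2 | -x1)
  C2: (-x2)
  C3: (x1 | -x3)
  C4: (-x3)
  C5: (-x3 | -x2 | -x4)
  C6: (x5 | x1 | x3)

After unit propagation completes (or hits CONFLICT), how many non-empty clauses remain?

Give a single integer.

unit clause [-2] forces x2=F; simplify:
  drop 2 from [4, 2, -1] -> [4, -1]
  satisfied 2 clause(s); 4 remain; assigned so far: [2]
unit clause [-3] forces x3=F; simplify:
  drop 3 from [5, 1, 3] -> [5, 1]
  satisfied 2 clause(s); 2 remain; assigned so far: [2, 3]

Answer: 2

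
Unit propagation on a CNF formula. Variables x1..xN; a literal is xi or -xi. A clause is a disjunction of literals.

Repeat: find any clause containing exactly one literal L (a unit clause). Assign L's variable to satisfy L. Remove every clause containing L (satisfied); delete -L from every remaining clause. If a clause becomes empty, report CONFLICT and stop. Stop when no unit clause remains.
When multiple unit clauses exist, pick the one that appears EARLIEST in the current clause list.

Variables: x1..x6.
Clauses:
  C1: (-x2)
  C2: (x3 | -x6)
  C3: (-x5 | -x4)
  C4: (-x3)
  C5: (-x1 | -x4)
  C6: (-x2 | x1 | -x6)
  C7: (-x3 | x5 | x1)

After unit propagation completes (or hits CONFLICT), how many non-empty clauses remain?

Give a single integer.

Answer: 2

Derivation:
unit clause [-2] forces x2=F; simplify:
  satisfied 2 clause(s); 5 remain; assigned so far: [2]
unit clause [-3] forces x3=F; simplify:
  drop 3 from [3, -6] -> [-6]
  satisfied 2 clause(s); 3 remain; assigned so far: [2, 3]
unit clause [-6] forces x6=F; simplify:
  satisfied 1 clause(s); 2 remain; assigned so far: [2, 3, 6]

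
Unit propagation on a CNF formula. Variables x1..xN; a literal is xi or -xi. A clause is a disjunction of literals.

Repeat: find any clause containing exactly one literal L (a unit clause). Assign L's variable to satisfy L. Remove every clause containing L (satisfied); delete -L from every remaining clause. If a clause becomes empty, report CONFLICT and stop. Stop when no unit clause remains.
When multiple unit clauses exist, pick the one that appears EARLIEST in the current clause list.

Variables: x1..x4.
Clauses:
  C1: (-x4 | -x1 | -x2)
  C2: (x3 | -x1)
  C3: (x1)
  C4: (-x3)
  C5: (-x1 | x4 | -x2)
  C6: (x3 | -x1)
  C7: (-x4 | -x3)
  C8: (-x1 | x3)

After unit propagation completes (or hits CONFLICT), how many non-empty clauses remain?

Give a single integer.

Answer: 3

Derivation:
unit clause [1] forces x1=T; simplify:
  drop -1 from [-4, -1, -2] -> [-4, -2]
  drop -1 from [3, -1] -> [3]
  drop -1 from [-1, 4, -2] -> [4, -2]
  drop -1 from [3, -1] -> [3]
  drop -1 from [-1, 3] -> [3]
  satisfied 1 clause(s); 7 remain; assigned so far: [1]
unit clause [3] forces x3=T; simplify:
  drop -3 from [-3] -> [] (empty!)
  drop -3 from [-4, -3] -> [-4]
  satisfied 3 clause(s); 4 remain; assigned so far: [1, 3]
CONFLICT (empty clause)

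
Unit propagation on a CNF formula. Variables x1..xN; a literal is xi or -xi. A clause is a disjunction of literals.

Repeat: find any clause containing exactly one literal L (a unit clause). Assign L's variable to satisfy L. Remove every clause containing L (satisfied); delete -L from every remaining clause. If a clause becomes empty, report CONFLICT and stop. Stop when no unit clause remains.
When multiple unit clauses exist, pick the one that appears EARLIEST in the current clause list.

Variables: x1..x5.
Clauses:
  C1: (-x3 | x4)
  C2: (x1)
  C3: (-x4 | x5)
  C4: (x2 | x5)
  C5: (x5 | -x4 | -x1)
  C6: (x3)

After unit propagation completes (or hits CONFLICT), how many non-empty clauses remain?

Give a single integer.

Answer: 0

Derivation:
unit clause [1] forces x1=T; simplify:
  drop -1 from [5, -4, -1] -> [5, -4]
  satisfied 1 clause(s); 5 remain; assigned so far: [1]
unit clause [3] forces x3=T; simplify:
  drop -3 from [-3, 4] -> [4]
  satisfied 1 clause(s); 4 remain; assigned so far: [1, 3]
unit clause [4] forces x4=T; simplify:
  drop -4 from [-4, 5] -> [5]
  drop -4 from [5, -4] -> [5]
  satisfied 1 clause(s); 3 remain; assigned so far: [1, 3, 4]
unit clause [5] forces x5=T; simplify:
  satisfied 3 clause(s); 0 remain; assigned so far: [1, 3, 4, 5]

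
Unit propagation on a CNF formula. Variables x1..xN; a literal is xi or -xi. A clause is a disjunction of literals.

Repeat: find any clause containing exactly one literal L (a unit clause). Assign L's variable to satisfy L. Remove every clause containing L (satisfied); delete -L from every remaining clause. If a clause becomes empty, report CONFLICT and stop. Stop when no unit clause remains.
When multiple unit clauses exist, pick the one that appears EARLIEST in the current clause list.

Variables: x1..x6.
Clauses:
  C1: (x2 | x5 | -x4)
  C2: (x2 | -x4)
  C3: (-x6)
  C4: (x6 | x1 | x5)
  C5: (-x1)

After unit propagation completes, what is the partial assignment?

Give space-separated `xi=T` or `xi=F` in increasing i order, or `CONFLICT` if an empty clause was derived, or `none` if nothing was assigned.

unit clause [-6] forces x6=F; simplify:
  drop 6 from [6, 1, 5] -> [1, 5]
  satisfied 1 clause(s); 4 remain; assigned so far: [6]
unit clause [-1] forces x1=F; simplify:
  drop 1 from [1, 5] -> [5]
  satisfied 1 clause(s); 3 remain; assigned so far: [1, 6]
unit clause [5] forces x5=T; simplify:
  satisfied 2 clause(s); 1 remain; assigned so far: [1, 5, 6]

Answer: x1=F x5=T x6=F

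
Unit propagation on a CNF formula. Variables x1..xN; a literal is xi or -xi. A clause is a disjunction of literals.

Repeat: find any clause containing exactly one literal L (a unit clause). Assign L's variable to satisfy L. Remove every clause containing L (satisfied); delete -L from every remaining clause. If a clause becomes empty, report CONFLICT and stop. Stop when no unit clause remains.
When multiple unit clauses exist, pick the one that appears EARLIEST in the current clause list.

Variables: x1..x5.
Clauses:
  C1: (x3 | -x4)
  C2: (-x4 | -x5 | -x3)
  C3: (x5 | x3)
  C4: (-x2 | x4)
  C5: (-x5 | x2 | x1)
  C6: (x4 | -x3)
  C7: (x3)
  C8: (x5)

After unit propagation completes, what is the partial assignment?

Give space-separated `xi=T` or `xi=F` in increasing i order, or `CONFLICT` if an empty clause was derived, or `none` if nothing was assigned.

unit clause [3] forces x3=T; simplify:
  drop -3 from [-4, -5, -3] -> [-4, -5]
  drop -3 from [4, -3] -> [4]
  satisfied 3 clause(s); 5 remain; assigned so far: [3]
unit clause [4] forces x4=T; simplify:
  drop -4 from [-4, -5] -> [-5]
  satisfied 2 clause(s); 3 remain; assigned so far: [3, 4]
unit clause [-5] forces x5=F; simplify:
  drop 5 from [5] -> [] (empty!)
  satisfied 2 clause(s); 1 remain; assigned so far: [3, 4, 5]
CONFLICT (empty clause)

Answer: CONFLICT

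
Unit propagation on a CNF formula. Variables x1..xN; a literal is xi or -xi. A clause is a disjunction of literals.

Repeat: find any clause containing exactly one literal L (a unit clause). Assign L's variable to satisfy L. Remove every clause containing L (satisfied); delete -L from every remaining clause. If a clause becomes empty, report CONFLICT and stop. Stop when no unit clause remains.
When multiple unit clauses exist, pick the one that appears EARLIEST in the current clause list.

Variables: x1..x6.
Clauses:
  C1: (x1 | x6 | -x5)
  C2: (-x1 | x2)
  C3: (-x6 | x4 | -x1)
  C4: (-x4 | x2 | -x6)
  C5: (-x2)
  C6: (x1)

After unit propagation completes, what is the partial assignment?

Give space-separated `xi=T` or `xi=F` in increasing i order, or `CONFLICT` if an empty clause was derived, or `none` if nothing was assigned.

unit clause [-2] forces x2=F; simplify:
  drop 2 from [-1, 2] -> [-1]
  drop 2 from [-4, 2, -6] -> [-4, -6]
  satisfied 1 clause(s); 5 remain; assigned so far: [2]
unit clause [-1] forces x1=F; simplify:
  drop 1 from [1, 6, -5] -> [6, -5]
  drop 1 from [1] -> [] (empty!)
  satisfied 2 clause(s); 3 remain; assigned so far: [1, 2]
CONFLICT (empty clause)

Answer: CONFLICT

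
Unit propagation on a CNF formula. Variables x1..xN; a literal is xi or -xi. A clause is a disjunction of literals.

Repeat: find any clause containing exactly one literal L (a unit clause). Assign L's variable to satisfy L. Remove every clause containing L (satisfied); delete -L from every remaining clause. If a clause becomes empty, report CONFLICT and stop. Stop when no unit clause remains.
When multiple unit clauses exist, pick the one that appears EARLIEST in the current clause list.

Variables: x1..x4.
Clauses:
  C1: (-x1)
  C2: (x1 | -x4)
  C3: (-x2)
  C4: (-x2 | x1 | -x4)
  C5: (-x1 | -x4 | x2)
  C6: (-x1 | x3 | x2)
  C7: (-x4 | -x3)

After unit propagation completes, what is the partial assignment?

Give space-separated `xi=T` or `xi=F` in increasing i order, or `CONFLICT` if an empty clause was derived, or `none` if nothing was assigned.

Answer: x1=F x2=F x4=F

Derivation:
unit clause [-1] forces x1=F; simplify:
  drop 1 from [1, -4] -> [-4]
  drop 1 from [-2, 1, -4] -> [-2, -4]
  satisfied 3 clause(s); 4 remain; assigned so far: [1]
unit clause [-4] forces x4=F; simplify:
  satisfied 3 clause(s); 1 remain; assigned so far: [1, 4]
unit clause [-2] forces x2=F; simplify:
  satisfied 1 clause(s); 0 remain; assigned so far: [1, 2, 4]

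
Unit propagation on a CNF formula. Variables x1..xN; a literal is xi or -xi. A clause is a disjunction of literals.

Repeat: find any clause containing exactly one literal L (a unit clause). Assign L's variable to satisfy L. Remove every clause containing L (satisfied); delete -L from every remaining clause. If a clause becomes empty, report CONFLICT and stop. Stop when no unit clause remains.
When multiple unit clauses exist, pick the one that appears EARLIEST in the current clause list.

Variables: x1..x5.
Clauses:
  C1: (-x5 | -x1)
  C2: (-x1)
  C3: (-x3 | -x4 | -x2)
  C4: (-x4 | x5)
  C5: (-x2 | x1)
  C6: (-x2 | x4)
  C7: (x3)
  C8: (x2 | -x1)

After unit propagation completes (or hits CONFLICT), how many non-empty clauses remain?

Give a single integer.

Answer: 1

Derivation:
unit clause [-1] forces x1=F; simplify:
  drop 1 from [-2, 1] -> [-2]
  satisfied 3 clause(s); 5 remain; assigned so far: [1]
unit clause [-2] forces x2=F; simplify:
  satisfied 3 clause(s); 2 remain; assigned so far: [1, 2]
unit clause [3] forces x3=T; simplify:
  satisfied 1 clause(s); 1 remain; assigned so far: [1, 2, 3]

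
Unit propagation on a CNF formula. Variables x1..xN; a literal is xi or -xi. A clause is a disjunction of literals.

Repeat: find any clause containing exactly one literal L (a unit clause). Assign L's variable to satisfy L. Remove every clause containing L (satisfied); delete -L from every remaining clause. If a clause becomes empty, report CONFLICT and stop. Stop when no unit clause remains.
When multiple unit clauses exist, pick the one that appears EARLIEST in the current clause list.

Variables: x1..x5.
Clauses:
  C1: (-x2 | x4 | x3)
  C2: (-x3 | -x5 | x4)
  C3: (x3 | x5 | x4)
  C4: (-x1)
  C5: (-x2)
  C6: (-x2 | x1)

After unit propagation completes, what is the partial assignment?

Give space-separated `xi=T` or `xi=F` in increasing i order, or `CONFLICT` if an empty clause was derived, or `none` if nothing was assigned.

Answer: x1=F x2=F

Derivation:
unit clause [-1] forces x1=F; simplify:
  drop 1 from [-2, 1] -> [-2]
  satisfied 1 clause(s); 5 remain; assigned so far: [1]
unit clause [-2] forces x2=F; simplify:
  satisfied 3 clause(s); 2 remain; assigned so far: [1, 2]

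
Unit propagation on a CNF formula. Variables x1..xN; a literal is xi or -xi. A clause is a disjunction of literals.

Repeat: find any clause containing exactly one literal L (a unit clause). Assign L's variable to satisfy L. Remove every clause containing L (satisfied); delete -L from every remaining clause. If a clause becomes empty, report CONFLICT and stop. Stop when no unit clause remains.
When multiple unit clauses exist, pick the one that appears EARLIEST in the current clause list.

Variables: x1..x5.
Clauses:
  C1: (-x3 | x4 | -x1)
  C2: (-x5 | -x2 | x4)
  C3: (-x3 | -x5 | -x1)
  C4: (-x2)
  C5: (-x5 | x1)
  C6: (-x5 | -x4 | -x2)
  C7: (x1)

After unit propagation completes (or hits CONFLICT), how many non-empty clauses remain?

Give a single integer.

Answer: 2

Derivation:
unit clause [-2] forces x2=F; simplify:
  satisfied 3 clause(s); 4 remain; assigned so far: [2]
unit clause [1] forces x1=T; simplify:
  drop -1 from [-3, 4, -1] -> [-3, 4]
  drop -1 from [-3, -5, -1] -> [-3, -5]
  satisfied 2 clause(s); 2 remain; assigned so far: [1, 2]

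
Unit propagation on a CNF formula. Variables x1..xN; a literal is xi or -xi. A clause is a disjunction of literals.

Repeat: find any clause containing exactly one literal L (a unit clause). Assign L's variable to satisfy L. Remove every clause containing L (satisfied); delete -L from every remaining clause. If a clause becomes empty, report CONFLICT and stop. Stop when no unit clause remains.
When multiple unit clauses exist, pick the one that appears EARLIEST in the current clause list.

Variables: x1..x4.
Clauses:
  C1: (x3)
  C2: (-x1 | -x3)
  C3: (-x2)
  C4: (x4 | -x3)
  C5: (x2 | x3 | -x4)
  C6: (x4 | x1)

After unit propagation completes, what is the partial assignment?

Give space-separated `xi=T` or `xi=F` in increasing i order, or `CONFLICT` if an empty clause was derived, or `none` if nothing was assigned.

Answer: x1=F x2=F x3=T x4=T

Derivation:
unit clause [3] forces x3=T; simplify:
  drop -3 from [-1, -3] -> [-1]
  drop -3 from [4, -3] -> [4]
  satisfied 2 clause(s); 4 remain; assigned so far: [3]
unit clause [-1] forces x1=F; simplify:
  drop 1 from [4, 1] -> [4]
  satisfied 1 clause(s); 3 remain; assigned so far: [1, 3]
unit clause [-2] forces x2=F; simplify:
  satisfied 1 clause(s); 2 remain; assigned so far: [1, 2, 3]
unit clause [4] forces x4=T; simplify:
  satisfied 2 clause(s); 0 remain; assigned so far: [1, 2, 3, 4]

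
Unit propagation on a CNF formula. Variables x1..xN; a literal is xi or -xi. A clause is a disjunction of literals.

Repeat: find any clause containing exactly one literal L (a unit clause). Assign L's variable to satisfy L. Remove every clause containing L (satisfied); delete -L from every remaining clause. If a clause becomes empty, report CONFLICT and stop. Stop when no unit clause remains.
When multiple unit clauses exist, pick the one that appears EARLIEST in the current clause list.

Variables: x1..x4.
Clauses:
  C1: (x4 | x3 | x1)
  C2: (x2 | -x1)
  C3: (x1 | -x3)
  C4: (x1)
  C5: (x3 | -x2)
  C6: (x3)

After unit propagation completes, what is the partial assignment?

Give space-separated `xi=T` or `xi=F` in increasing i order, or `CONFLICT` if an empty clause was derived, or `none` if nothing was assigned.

Answer: x1=T x2=T x3=T

Derivation:
unit clause [1] forces x1=T; simplify:
  drop -1 from [2, -1] -> [2]
  satisfied 3 clause(s); 3 remain; assigned so far: [1]
unit clause [2] forces x2=T; simplify:
  drop -2 from [3, -2] -> [3]
  satisfied 1 clause(s); 2 remain; assigned so far: [1, 2]
unit clause [3] forces x3=T; simplify:
  satisfied 2 clause(s); 0 remain; assigned so far: [1, 2, 3]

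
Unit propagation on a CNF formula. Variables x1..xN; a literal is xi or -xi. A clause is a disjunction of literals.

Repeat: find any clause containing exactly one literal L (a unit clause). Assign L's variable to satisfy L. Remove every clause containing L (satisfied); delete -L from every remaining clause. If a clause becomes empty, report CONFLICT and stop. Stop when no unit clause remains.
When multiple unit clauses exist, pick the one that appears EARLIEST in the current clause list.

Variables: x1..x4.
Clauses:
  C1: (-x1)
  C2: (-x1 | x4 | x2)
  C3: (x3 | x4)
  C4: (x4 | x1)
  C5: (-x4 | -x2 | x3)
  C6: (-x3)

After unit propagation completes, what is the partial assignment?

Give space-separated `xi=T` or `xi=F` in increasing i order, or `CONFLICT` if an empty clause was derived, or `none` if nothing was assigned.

Answer: x1=F x2=F x3=F x4=T

Derivation:
unit clause [-1] forces x1=F; simplify:
  drop 1 from [4, 1] -> [4]
  satisfied 2 clause(s); 4 remain; assigned so far: [1]
unit clause [4] forces x4=T; simplify:
  drop -4 from [-4, -2, 3] -> [-2, 3]
  satisfied 2 clause(s); 2 remain; assigned so far: [1, 4]
unit clause [-3] forces x3=F; simplify:
  drop 3 from [-2, 3] -> [-2]
  satisfied 1 clause(s); 1 remain; assigned so far: [1, 3, 4]
unit clause [-2] forces x2=F; simplify:
  satisfied 1 clause(s); 0 remain; assigned so far: [1, 2, 3, 4]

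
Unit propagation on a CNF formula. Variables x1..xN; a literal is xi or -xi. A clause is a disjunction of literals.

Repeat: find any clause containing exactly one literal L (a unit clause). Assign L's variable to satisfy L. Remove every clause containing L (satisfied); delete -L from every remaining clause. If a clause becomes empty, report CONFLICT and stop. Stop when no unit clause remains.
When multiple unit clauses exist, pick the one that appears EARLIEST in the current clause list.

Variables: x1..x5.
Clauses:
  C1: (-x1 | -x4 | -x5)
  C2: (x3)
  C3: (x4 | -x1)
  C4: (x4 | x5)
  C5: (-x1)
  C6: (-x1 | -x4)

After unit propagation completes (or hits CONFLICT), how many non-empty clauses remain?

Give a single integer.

unit clause [3] forces x3=T; simplify:
  satisfied 1 clause(s); 5 remain; assigned so far: [3]
unit clause [-1] forces x1=F; simplify:
  satisfied 4 clause(s); 1 remain; assigned so far: [1, 3]

Answer: 1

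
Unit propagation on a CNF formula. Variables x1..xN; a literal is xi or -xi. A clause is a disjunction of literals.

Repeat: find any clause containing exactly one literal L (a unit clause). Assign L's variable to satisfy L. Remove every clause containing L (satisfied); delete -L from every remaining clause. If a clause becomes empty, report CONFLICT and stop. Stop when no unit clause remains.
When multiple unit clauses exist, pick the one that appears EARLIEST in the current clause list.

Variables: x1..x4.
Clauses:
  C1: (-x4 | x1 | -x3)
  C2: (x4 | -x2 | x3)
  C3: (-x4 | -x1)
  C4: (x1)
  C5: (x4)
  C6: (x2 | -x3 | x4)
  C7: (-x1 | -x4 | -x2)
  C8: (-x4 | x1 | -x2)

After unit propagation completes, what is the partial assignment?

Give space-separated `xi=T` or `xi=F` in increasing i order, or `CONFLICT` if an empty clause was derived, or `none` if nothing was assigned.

Answer: CONFLICT

Derivation:
unit clause [1] forces x1=T; simplify:
  drop -1 from [-4, -1] -> [-4]
  drop -1 from [-1, -4, -2] -> [-4, -2]
  satisfied 3 clause(s); 5 remain; assigned so far: [1]
unit clause [-4] forces x4=F; simplify:
  drop 4 from [4, -2, 3] -> [-2, 3]
  drop 4 from [4] -> [] (empty!)
  drop 4 from [2, -3, 4] -> [2, -3]
  satisfied 2 clause(s); 3 remain; assigned so far: [1, 4]
CONFLICT (empty clause)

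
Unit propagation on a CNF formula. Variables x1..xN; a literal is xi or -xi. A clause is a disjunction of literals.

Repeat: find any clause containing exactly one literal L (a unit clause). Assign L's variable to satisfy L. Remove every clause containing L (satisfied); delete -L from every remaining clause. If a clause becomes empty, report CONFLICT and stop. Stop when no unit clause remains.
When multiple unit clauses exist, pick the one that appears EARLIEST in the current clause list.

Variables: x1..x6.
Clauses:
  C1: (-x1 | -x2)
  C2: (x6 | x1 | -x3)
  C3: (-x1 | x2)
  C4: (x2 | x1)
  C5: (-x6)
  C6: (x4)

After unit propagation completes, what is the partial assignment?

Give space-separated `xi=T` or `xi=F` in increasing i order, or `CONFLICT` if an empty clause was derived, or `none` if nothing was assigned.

Answer: x4=T x6=F

Derivation:
unit clause [-6] forces x6=F; simplify:
  drop 6 from [6, 1, -3] -> [1, -3]
  satisfied 1 clause(s); 5 remain; assigned so far: [6]
unit clause [4] forces x4=T; simplify:
  satisfied 1 clause(s); 4 remain; assigned so far: [4, 6]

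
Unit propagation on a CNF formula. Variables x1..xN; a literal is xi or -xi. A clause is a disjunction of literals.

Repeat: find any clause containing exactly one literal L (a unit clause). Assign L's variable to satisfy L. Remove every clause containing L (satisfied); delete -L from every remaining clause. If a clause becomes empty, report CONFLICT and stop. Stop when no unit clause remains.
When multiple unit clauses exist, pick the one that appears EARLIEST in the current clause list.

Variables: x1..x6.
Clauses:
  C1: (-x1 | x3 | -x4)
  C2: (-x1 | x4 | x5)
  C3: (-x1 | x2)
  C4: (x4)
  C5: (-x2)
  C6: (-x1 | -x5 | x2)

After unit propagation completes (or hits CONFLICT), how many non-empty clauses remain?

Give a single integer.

Answer: 0

Derivation:
unit clause [4] forces x4=T; simplify:
  drop -4 from [-1, 3, -4] -> [-1, 3]
  satisfied 2 clause(s); 4 remain; assigned so far: [4]
unit clause [-2] forces x2=F; simplify:
  drop 2 from [-1, 2] -> [-1]
  drop 2 from [-1, -5, 2] -> [-1, -5]
  satisfied 1 clause(s); 3 remain; assigned so far: [2, 4]
unit clause [-1] forces x1=F; simplify:
  satisfied 3 clause(s); 0 remain; assigned so far: [1, 2, 4]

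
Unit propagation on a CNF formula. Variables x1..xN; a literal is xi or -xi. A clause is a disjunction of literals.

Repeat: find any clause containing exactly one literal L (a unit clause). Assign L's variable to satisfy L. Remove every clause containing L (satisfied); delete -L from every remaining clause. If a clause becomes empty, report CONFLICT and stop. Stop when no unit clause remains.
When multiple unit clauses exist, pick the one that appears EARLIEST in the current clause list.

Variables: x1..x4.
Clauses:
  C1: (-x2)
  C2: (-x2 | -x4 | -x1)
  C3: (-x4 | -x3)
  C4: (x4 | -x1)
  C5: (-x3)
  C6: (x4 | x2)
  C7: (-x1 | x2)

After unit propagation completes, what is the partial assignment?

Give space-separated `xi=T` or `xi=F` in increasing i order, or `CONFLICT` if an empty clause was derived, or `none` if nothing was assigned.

unit clause [-2] forces x2=F; simplify:
  drop 2 from [4, 2] -> [4]
  drop 2 from [-1, 2] -> [-1]
  satisfied 2 clause(s); 5 remain; assigned so far: [2]
unit clause [-3] forces x3=F; simplify:
  satisfied 2 clause(s); 3 remain; assigned so far: [2, 3]
unit clause [4] forces x4=T; simplify:
  satisfied 2 clause(s); 1 remain; assigned so far: [2, 3, 4]
unit clause [-1] forces x1=F; simplify:
  satisfied 1 clause(s); 0 remain; assigned so far: [1, 2, 3, 4]

Answer: x1=F x2=F x3=F x4=T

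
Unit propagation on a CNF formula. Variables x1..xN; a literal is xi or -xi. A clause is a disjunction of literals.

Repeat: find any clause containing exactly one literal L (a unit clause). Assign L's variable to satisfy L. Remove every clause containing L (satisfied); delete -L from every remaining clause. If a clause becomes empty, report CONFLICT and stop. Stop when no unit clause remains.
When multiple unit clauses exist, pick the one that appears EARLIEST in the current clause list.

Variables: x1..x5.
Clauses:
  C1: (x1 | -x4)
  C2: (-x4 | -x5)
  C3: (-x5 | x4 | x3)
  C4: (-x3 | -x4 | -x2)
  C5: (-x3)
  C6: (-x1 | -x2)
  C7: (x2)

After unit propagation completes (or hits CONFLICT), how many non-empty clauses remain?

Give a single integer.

unit clause [-3] forces x3=F; simplify:
  drop 3 from [-5, 4, 3] -> [-5, 4]
  satisfied 2 clause(s); 5 remain; assigned so far: [3]
unit clause [2] forces x2=T; simplify:
  drop -2 from [-1, -2] -> [-1]
  satisfied 1 clause(s); 4 remain; assigned so far: [2, 3]
unit clause [-1] forces x1=F; simplify:
  drop 1 from [1, -4] -> [-4]
  satisfied 1 clause(s); 3 remain; assigned so far: [1, 2, 3]
unit clause [-4] forces x4=F; simplify:
  drop 4 from [-5, 4] -> [-5]
  satisfied 2 clause(s); 1 remain; assigned so far: [1, 2, 3, 4]
unit clause [-5] forces x5=F; simplify:
  satisfied 1 clause(s); 0 remain; assigned so far: [1, 2, 3, 4, 5]

Answer: 0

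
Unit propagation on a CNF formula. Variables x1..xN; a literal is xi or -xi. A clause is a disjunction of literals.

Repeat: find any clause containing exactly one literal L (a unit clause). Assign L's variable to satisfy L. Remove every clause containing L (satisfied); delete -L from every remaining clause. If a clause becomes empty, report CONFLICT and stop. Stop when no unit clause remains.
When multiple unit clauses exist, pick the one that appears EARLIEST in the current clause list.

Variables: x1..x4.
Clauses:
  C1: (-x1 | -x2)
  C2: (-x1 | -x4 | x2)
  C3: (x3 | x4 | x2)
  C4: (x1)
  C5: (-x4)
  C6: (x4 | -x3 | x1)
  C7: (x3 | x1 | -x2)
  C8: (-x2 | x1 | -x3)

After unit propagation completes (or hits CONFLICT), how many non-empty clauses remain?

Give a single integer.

unit clause [1] forces x1=T; simplify:
  drop -1 from [-1, -2] -> [-2]
  drop -1 from [-1, -4, 2] -> [-4, 2]
  satisfied 4 clause(s); 4 remain; assigned so far: [1]
unit clause [-2] forces x2=F; simplify:
  drop 2 from [-4, 2] -> [-4]
  drop 2 from [3, 4, 2] -> [3, 4]
  satisfied 1 clause(s); 3 remain; assigned so far: [1, 2]
unit clause [-4] forces x4=F; simplify:
  drop 4 from [3, 4] -> [3]
  satisfied 2 clause(s); 1 remain; assigned so far: [1, 2, 4]
unit clause [3] forces x3=T; simplify:
  satisfied 1 clause(s); 0 remain; assigned so far: [1, 2, 3, 4]

Answer: 0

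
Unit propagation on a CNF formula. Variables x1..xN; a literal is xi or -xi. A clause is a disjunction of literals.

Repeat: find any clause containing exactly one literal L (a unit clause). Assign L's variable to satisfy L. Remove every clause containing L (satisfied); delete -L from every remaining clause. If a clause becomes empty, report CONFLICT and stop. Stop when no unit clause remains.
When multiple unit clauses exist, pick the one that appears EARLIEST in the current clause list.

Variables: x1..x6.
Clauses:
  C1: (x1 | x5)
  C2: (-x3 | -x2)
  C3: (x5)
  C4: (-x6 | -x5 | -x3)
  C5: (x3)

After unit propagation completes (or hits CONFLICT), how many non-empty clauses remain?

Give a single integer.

unit clause [5] forces x5=T; simplify:
  drop -5 from [-6, -5, -3] -> [-6, -3]
  satisfied 2 clause(s); 3 remain; assigned so far: [5]
unit clause [3] forces x3=T; simplify:
  drop -3 from [-3, -2] -> [-2]
  drop -3 from [-6, -3] -> [-6]
  satisfied 1 clause(s); 2 remain; assigned so far: [3, 5]
unit clause [-2] forces x2=F; simplify:
  satisfied 1 clause(s); 1 remain; assigned so far: [2, 3, 5]
unit clause [-6] forces x6=F; simplify:
  satisfied 1 clause(s); 0 remain; assigned so far: [2, 3, 5, 6]

Answer: 0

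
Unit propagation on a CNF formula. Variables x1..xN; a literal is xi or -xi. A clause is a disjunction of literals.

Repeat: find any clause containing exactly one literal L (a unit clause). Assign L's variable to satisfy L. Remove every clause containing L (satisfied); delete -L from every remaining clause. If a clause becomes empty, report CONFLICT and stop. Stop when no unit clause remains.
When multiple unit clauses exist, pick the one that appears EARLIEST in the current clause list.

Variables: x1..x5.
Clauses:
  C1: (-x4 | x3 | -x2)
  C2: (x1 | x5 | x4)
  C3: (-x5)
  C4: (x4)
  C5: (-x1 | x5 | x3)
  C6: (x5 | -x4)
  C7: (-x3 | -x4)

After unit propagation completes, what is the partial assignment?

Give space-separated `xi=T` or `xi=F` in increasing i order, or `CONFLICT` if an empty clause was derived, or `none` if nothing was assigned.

Answer: CONFLICT

Derivation:
unit clause [-5] forces x5=F; simplify:
  drop 5 from [1, 5, 4] -> [1, 4]
  drop 5 from [-1, 5, 3] -> [-1, 3]
  drop 5 from [5, -4] -> [-4]
  satisfied 1 clause(s); 6 remain; assigned so far: [5]
unit clause [4] forces x4=T; simplify:
  drop -4 from [-4, 3, -2] -> [3, -2]
  drop -4 from [-4] -> [] (empty!)
  drop -4 from [-3, -4] -> [-3]
  satisfied 2 clause(s); 4 remain; assigned so far: [4, 5]
CONFLICT (empty clause)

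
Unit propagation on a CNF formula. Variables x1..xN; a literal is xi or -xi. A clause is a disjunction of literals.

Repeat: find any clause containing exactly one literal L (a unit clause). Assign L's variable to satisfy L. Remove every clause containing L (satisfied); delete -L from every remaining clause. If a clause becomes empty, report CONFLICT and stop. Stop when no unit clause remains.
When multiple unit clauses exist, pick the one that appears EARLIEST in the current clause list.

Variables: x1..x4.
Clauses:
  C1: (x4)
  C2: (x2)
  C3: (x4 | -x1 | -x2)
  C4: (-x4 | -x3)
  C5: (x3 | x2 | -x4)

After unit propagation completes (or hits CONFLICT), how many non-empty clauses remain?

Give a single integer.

Answer: 0

Derivation:
unit clause [4] forces x4=T; simplify:
  drop -4 from [-4, -3] -> [-3]
  drop -4 from [3, 2, -4] -> [3, 2]
  satisfied 2 clause(s); 3 remain; assigned so far: [4]
unit clause [2] forces x2=T; simplify:
  satisfied 2 clause(s); 1 remain; assigned so far: [2, 4]
unit clause [-3] forces x3=F; simplify:
  satisfied 1 clause(s); 0 remain; assigned so far: [2, 3, 4]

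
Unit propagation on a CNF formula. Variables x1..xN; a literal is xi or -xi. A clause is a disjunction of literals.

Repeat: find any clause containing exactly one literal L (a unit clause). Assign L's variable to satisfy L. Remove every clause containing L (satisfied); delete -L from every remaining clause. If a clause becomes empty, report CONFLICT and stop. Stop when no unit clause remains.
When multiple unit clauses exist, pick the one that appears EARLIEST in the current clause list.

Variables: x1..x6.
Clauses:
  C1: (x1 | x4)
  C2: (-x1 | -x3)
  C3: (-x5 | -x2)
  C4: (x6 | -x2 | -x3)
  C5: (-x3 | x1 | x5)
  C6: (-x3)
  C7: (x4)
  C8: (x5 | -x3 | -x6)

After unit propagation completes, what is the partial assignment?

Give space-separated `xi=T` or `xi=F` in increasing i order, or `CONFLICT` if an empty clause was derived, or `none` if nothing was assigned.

Answer: x3=F x4=T

Derivation:
unit clause [-3] forces x3=F; simplify:
  satisfied 5 clause(s); 3 remain; assigned so far: [3]
unit clause [4] forces x4=T; simplify:
  satisfied 2 clause(s); 1 remain; assigned so far: [3, 4]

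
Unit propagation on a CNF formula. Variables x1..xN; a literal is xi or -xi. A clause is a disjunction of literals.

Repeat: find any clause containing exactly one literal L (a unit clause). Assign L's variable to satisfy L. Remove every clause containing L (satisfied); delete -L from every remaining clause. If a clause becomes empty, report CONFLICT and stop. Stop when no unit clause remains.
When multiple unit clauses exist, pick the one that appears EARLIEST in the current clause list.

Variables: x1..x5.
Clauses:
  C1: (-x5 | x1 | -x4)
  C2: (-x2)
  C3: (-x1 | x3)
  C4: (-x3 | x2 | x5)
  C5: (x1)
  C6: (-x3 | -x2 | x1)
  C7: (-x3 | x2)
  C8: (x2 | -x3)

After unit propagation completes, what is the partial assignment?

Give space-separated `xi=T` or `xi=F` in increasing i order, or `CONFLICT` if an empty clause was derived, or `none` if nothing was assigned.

unit clause [-2] forces x2=F; simplify:
  drop 2 from [-3, 2, 5] -> [-3, 5]
  drop 2 from [-3, 2] -> [-3]
  drop 2 from [2, -3] -> [-3]
  satisfied 2 clause(s); 6 remain; assigned so far: [2]
unit clause [1] forces x1=T; simplify:
  drop -1 from [-1, 3] -> [3]
  satisfied 2 clause(s); 4 remain; assigned so far: [1, 2]
unit clause [3] forces x3=T; simplify:
  drop -3 from [-3, 5] -> [5]
  drop -3 from [-3] -> [] (empty!)
  drop -3 from [-3] -> [] (empty!)
  satisfied 1 clause(s); 3 remain; assigned so far: [1, 2, 3]
CONFLICT (empty clause)

Answer: CONFLICT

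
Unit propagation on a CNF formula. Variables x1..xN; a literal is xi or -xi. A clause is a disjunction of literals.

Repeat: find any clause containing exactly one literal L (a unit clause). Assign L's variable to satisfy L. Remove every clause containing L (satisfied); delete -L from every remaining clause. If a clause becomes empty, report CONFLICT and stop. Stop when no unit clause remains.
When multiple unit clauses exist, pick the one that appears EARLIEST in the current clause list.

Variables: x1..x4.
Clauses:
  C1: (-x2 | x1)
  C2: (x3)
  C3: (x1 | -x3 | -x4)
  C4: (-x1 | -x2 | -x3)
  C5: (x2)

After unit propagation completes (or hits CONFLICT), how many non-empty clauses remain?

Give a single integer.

Answer: 0

Derivation:
unit clause [3] forces x3=T; simplify:
  drop -3 from [1, -3, -4] -> [1, -4]
  drop -3 from [-1, -2, -3] -> [-1, -2]
  satisfied 1 clause(s); 4 remain; assigned so far: [3]
unit clause [2] forces x2=T; simplify:
  drop -2 from [-2, 1] -> [1]
  drop -2 from [-1, -2] -> [-1]
  satisfied 1 clause(s); 3 remain; assigned so far: [2, 3]
unit clause [1] forces x1=T; simplify:
  drop -1 from [-1] -> [] (empty!)
  satisfied 2 clause(s); 1 remain; assigned so far: [1, 2, 3]
CONFLICT (empty clause)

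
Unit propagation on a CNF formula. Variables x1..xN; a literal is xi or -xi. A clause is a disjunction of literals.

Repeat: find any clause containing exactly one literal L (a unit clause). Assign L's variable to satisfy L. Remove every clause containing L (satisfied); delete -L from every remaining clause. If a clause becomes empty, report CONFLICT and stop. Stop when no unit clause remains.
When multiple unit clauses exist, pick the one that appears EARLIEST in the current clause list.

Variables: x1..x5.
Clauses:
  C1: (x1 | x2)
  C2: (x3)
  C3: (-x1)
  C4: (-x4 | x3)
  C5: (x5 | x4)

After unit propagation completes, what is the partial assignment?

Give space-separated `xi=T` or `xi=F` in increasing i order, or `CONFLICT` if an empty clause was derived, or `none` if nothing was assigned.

unit clause [3] forces x3=T; simplify:
  satisfied 2 clause(s); 3 remain; assigned so far: [3]
unit clause [-1] forces x1=F; simplify:
  drop 1 from [1, 2] -> [2]
  satisfied 1 clause(s); 2 remain; assigned so far: [1, 3]
unit clause [2] forces x2=T; simplify:
  satisfied 1 clause(s); 1 remain; assigned so far: [1, 2, 3]

Answer: x1=F x2=T x3=T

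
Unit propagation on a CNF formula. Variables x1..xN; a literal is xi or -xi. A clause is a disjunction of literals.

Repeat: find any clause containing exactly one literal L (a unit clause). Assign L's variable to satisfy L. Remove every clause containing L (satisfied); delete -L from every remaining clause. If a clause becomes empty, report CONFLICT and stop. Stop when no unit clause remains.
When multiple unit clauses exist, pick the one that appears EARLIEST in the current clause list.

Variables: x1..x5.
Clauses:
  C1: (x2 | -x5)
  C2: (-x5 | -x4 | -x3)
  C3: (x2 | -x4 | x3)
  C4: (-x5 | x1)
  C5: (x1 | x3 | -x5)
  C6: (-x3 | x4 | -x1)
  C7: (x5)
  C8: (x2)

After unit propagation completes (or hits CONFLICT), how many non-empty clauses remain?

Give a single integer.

Answer: 2

Derivation:
unit clause [5] forces x5=T; simplify:
  drop -5 from [2, -5] -> [2]
  drop -5 from [-5, -4, -3] -> [-4, -3]
  drop -5 from [-5, 1] -> [1]
  drop -5 from [1, 3, -5] -> [1, 3]
  satisfied 1 clause(s); 7 remain; assigned so far: [5]
unit clause [2] forces x2=T; simplify:
  satisfied 3 clause(s); 4 remain; assigned so far: [2, 5]
unit clause [1] forces x1=T; simplify:
  drop -1 from [-3, 4, -1] -> [-3, 4]
  satisfied 2 clause(s); 2 remain; assigned so far: [1, 2, 5]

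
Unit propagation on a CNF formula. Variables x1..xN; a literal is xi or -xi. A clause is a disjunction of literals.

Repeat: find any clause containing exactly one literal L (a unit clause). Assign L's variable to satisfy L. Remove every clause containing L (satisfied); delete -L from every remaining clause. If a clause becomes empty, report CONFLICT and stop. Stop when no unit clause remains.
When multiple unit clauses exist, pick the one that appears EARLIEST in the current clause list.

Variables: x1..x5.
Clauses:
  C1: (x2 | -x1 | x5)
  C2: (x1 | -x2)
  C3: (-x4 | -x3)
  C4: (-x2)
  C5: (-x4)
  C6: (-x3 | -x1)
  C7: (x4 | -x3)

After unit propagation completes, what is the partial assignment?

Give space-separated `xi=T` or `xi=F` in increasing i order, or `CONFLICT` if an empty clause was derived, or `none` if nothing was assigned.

Answer: x2=F x3=F x4=F

Derivation:
unit clause [-2] forces x2=F; simplify:
  drop 2 from [2, -1, 5] -> [-1, 5]
  satisfied 2 clause(s); 5 remain; assigned so far: [2]
unit clause [-4] forces x4=F; simplify:
  drop 4 from [4, -3] -> [-3]
  satisfied 2 clause(s); 3 remain; assigned so far: [2, 4]
unit clause [-3] forces x3=F; simplify:
  satisfied 2 clause(s); 1 remain; assigned so far: [2, 3, 4]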